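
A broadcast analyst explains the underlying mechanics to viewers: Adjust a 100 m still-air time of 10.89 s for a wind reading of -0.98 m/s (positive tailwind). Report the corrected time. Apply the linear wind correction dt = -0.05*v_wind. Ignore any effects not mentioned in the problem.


dt = -0.05 * v_wind = -0.05 * -0.98 = 0.049 s
t_corrected = t_still + dt = 10.89 + (0.049)
t_corrected = 10.939 s

10.939 s


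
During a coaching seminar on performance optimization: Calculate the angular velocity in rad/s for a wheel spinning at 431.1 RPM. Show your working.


omega = RPM * 2 * pi / 60
omega = 431.1 * 2 * 3.14159 / 60
omega = 2708.6812 / 60 = 45.1447 rad/s

45.1447 rad/s


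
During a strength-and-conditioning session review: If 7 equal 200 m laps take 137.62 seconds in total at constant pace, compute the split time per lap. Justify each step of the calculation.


Split time = total_time / n_laps = 137.62 / 7
Split time = 19.66 s per lap

19.66 s


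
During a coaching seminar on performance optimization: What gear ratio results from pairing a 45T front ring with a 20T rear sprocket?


GR = front_teeth / rear_teeth
GR = 45 / 20
GR = 2.25

2.25


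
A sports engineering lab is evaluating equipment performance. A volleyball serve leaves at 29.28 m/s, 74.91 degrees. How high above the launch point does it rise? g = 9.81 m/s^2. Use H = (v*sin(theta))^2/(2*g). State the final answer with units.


H = (v*sin(theta))^2 / (2*g)
vy = v*sin(theta) = 29.28 * sin(74.91 deg) = 28.2704 m/s
H = vy^2 / (2*g) = 799.2138 / (2*9.81)
H = 799.2138 / 19.62 = 40.7346 m

40.7346 m


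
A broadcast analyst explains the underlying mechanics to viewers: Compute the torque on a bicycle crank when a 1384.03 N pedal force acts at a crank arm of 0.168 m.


tau = F * d
tau = 1384.03 * 0.168
tau = 232.517 N*m

232.517 N*m


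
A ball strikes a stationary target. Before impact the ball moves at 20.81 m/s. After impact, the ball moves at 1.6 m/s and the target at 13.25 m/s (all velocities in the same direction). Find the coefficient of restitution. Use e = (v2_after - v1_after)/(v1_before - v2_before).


e = (v2_after - v1_after) / (v1_before - v2_before)
Numerator = 13.25 - 1.6 = 11.65
Denominator = 20.81 - 0 = 20.81
e = 11.65 / 20.81 = 0.5598

0.5598


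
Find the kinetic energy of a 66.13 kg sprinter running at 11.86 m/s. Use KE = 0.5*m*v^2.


KE = 0.5 * m * v^2
KE = 0.5 * 66.13 * 11.86^2
KE = 0.5 * 66.13 * 140.6596 = 4650.9097 J

4650.9097 J


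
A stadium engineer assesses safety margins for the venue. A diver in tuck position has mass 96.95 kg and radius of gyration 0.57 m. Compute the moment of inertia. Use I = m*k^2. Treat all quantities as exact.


I = m * k^2
I = 96.95 * 0.57^2
I = 96.95 * 0.3249 = 31.4991 kg*m^2

31.4991 kg*m^2


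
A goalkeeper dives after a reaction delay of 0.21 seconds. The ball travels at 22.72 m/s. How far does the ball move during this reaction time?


d = v * t
d = 22.72 * 0.21
d = 4.7712 m

4.7712 m


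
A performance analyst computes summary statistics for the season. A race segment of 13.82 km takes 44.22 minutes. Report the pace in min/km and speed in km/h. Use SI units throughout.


Pace = time / distance = 44.22 min / 13.82 km = 3.1997 min/km
Speed = distance / time_in_hours = 13.82 / 0.737 hr
Speed = 18.7517 km/h

3.1997 min/km, 18.7517 km/h


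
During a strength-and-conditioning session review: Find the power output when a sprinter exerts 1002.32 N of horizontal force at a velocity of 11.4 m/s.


P = F * v
P = 1002.32 * 11.4
P = 11426.448 W

11426.448 W


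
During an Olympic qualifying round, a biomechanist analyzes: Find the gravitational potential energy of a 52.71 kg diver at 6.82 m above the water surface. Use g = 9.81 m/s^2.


PE = m * g * h
PE = 52.71 * 9.81 * 6.82
PE = 517.0851 * 6.82 = 3526.5204 J

3526.5204 J


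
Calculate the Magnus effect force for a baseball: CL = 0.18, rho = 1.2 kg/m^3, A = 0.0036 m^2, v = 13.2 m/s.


FM = 0.5 * CL * rho * A * v^2
FM = 0.5 * 0.18 * 1.2 * 0.0036 * 13.2^2
v^2 = 174.24
FM = 0.5 * 0.18 * 1.2 * 0.0036 * 174.24 = 0.0677 N

0.0677 N


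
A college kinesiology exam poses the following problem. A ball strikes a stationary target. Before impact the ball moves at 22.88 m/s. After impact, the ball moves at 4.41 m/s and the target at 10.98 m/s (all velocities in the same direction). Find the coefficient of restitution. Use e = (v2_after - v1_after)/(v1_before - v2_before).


e = (v2_after - v1_after) / (v1_before - v2_before)
Numerator = 10.98 - 4.41 = 6.57
Denominator = 22.88 - 0 = 22.88
e = 6.57 / 22.88 = 0.2872

0.2872


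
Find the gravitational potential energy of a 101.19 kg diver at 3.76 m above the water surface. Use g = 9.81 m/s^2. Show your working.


PE = m * g * h
PE = 101.19 * 9.81 * 3.76
PE = 992.6739 * 3.76 = 3732.4539 J

3732.4539 J


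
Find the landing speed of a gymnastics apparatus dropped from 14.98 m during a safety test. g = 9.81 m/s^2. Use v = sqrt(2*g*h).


v = sqrt(2 * g * h)
v = sqrt(2 * 9.81 * 14.98)
v = sqrt(293.9076) = 17.1437 m/s

17.1437 m/s


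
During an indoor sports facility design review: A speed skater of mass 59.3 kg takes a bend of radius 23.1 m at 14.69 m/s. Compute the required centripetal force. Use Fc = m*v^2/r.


Fc = m * v^2 / r
v^2 = 14.69^2 = 215.7961
Fc = 59.3 * 215.7961 / 23.1
Fc = 12796.7087 / 23.1 = 553.9701 N

553.9701 N


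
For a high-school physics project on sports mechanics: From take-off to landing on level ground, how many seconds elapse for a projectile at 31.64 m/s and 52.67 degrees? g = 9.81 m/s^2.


T = 2*v*sin(theta)/g
sin(theta) = sin(52.67 deg) = 0.7952
T = 2*31.64*0.7952 / 9.81
T = 50.3175 / 9.81 = 5.1292 s

5.1292 s


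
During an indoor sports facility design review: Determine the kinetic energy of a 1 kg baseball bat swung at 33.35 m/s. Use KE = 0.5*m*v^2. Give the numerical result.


KE = 0.5 * m * v^2
KE = 0.5 * 1 * 33.35^2
KE = 0.5 * 1 * 1112.2225 = 556.1113 J

556.1113 J


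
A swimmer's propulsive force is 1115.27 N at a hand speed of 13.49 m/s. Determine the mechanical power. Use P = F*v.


P = F * v
P = 1115.27 * 13.49
P = 15044.9923 W

15044.9923 W


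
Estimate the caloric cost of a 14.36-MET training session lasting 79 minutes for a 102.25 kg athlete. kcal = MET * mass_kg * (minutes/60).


kcal = MET * mass * time_hr
Convert time: 79 min = 1.3167 hr
kcal = 14.36 * 102.25 * 1.3167
kcal = 1933.2748 kcal

1933.2748 kcal


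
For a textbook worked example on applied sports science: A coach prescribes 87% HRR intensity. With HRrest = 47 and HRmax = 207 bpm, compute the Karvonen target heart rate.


Target = HRrest + pct*(HRmax - HRrest)
Heart rate reserve = HRmax - HRrest = 207 - 47 = 160 bpm
Fraction = 87% = 0.87
Target = 47 + 0.87 * 160
Target = 47 + 139.2 = 186.2 bpm

186.2 bpm


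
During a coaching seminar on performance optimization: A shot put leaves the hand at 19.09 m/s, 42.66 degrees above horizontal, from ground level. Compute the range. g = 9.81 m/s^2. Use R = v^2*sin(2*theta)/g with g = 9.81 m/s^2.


R = v^2 * sin(2*theta) / g
Convert angle to radians: theta = 42.66 deg = 0.7446 rad
sin(2*theta) = sin(1.4891) = 0.9967
R = 19.09^2 * 0.9967 / 9.81
R = 364.4281 * 0.9967 / 9.81 = 37.0248 m

37.0248 m


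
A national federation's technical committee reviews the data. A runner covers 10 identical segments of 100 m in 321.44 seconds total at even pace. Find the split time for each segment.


Split time = total_time / n_laps = 321.44 / 10
Split time = 32.144 s per lap

32.144 s


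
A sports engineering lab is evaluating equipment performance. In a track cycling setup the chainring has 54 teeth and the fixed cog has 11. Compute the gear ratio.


GR = front_teeth / rear_teeth
GR = 54 / 11
GR = 4.9091

4.9091


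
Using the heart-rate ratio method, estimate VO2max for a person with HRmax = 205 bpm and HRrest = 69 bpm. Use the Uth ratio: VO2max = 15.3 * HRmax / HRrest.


VO2max = 15.3 * HRmax / HRrest
VO2max = 15.3 * 205 / 69
VO2max = 3136.5 / 69 = 45.4565 mL/kg/min

45.4565 mL/kg/min


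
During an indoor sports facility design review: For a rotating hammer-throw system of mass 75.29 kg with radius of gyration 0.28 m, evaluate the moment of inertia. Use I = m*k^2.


I = m * k^2
I = 75.29 * 0.28^2
I = 75.29 * 0.0784 = 5.9027 kg*m^2

5.9027 kg*m^2


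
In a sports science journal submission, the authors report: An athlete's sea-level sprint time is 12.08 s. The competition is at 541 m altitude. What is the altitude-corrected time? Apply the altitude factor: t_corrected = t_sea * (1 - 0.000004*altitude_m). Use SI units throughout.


Correction factor = 1 - 0.000004 * 541 = 0.997836
t_corrected = t_sea * factor = 12.08 * 0.997836
t_corrected = 12.0539 s

12.0539 s


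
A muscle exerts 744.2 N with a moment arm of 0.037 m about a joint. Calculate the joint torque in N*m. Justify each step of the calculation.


tau = F * d
tau = 744.2 * 0.037
tau = 27.5354 N*m

27.5354 N*m


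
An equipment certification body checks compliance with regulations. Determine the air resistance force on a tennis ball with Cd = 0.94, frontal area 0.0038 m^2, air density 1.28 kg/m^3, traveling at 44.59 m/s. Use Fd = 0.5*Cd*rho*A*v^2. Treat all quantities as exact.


Fd = 0.5 * Cd * rho * A * v^2
Fd = 0.5 * 0.94 * 1.28 * 0.0038 * 44.59^2
v^2 = 1988.2681
Fd = 0.5 * 0.94 * 1.28 * 0.0038 * 1988.2681 = 4.5453 N

4.5453 N


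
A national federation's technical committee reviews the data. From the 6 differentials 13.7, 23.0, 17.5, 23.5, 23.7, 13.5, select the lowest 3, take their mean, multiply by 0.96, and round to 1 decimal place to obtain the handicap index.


All differentials: 13.7, 23.0, 17.5, 23.5, 23.7, 13.5
Sorted: 13.5, 13.7, 17.5, 23.0, 23.5, 23.7
Best 3: 13.5, 13.7, 17.5
Average of best = 44.7 / 3 = 14.9
Raw index = 14.9 * 0.96 = 14.304
Handicap index = round(14.304, 1) = 14.3

14.3


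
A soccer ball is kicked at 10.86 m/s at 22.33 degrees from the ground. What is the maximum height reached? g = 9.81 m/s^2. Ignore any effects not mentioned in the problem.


H = (v*sin(theta))^2 / (2*g)
vy = v*sin(theta) = 10.86 * sin(22.33 deg) = 4.1262 m/s
H = vy^2 / (2*g) = 17.0251 / (2*9.81)
H = 17.0251 / 19.62 = 0.8677 m

0.8677 m


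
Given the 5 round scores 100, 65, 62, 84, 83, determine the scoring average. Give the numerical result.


Average = sum / n
Sum = 394
Average = 394 / 5 = 78.8

78.8


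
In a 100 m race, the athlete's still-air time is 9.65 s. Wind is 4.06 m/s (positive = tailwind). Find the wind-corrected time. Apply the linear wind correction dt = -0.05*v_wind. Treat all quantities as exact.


dt = -0.05 * v_wind = -0.05 * 4.06 = -0.203 s
t_corrected = t_still + dt = 9.65 + (-0.203)
t_corrected = 9.447 s

9.447 s


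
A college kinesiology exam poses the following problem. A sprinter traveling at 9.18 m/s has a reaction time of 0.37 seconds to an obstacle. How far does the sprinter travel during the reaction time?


d = v * t
d = 9.18 * 0.37
d = 3.3966 m

3.3966 m


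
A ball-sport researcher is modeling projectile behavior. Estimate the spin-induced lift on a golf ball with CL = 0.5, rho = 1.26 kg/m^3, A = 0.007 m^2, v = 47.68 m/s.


FM = 0.5 * CL * rho * A * v^2
FM = 0.5 * 0.5 * 1.26 * 0.007 * 47.68^2
v^2 = 2273.3824
FM = 0.5 * 0.5 * 1.26 * 0.007 * 2273.3824 = 5.0128 N

5.0128 N


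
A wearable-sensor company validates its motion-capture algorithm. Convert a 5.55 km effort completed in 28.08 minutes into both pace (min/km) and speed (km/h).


Pace = time / distance = 28.08 min / 5.55 km = 5.0595 min/km
Speed = distance / time_in_hours = 5.55 / 0.468 hr
Speed = 11.859 km/h

5.0595 min/km, 11.859 km/h


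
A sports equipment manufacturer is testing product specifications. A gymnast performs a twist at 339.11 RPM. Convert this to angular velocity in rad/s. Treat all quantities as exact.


omega = RPM * 2 * pi / 60
omega = 339.11 * 2 * 3.14159 / 60
omega = 2130.691 / 60 = 35.5115 rad/s

35.5115 rad/s


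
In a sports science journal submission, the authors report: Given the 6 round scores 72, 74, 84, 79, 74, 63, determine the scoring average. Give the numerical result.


Average = sum / n
Sum = 446
Average = 446 / 6 = 74.3333

74.3333


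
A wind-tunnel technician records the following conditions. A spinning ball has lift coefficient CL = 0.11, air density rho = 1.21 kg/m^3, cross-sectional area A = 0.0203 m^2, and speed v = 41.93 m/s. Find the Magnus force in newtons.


FM = 0.5 * CL * rho * A * v^2
FM = 0.5 * 0.11 * 1.21 * 0.0203 * 41.93^2
v^2 = 1758.1249
FM = 0.5 * 0.11 * 1.21 * 0.0203 * 1758.1249 = 2.3752 N

2.3752 N


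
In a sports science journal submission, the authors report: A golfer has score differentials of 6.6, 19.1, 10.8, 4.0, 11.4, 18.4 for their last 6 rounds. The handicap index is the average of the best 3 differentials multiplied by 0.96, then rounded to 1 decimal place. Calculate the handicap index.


All differentials: 6.6, 19.1, 10.8, 4.0, 11.4, 18.4
Sorted: 4.0, 6.6, 10.8, 11.4, 18.4, 19.1
Best 3: 4.0, 6.6, 10.8
Average of best = 21.4 / 3 = 7.1333
Raw index = 7.1333 * 0.96 = 6.848
Handicap index = round(6.848, 1) = 6.8

6.8


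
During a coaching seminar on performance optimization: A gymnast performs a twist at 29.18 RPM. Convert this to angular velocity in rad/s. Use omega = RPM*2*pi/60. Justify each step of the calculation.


omega = RPM * 2 * pi / 60
omega = 29.18 * 2 * 3.14159 / 60
omega = 183.3433 / 60 = 3.0557 rad/s

3.0557 rad/s


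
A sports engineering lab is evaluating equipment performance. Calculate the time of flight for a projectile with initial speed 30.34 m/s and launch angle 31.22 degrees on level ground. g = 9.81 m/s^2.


T = 2*v*sin(theta)/g
sin(theta) = sin(31.22 deg) = 0.5183
T = 2*30.34*0.5183 / 9.81
T = 31.452 / 9.81 = 3.2061 s

3.2061 s


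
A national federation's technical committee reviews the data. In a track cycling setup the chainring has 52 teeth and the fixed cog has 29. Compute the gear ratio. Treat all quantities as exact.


GR = front_teeth / rear_teeth
GR = 52 / 29
GR = 1.7931

1.7931


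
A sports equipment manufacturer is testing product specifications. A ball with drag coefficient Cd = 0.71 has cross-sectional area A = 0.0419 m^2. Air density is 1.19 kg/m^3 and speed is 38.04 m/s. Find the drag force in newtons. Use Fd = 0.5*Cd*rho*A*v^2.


Fd = 0.5 * Cd * rho * A * v^2
Fd = 0.5 * 0.71 * 1.19 * 0.0419 * 38.04^2
v^2 = 1447.0416
Fd = 0.5 * 0.71 * 1.19 * 0.0419 * 1447.0416 = 25.6136 N

25.6136 N


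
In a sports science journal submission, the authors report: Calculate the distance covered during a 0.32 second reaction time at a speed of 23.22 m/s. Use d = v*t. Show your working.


d = v * t
d = 23.22 * 0.32
d = 7.4304 m

7.4304 m


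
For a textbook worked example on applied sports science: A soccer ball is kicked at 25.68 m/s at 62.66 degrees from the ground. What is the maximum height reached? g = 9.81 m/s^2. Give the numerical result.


H = (v*sin(theta))^2 / (2*g)
vy = v*sin(theta) = 25.68 * sin(62.66 deg) = 22.8115 m/s
H = vy^2 / (2*g) = 520.3628 / (2*9.81)
H = 520.3628 / 19.62 = 26.5221 m

26.5221 m


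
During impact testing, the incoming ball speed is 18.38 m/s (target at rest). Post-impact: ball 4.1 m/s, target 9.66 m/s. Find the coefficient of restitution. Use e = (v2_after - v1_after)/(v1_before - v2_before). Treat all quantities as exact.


e = (v2_after - v1_after) / (v1_before - v2_before)
Numerator = 9.66 - 4.1 = 5.56
Denominator = 18.38 - 0 = 18.38
e = 5.56 / 18.38 = 0.3025

0.3025


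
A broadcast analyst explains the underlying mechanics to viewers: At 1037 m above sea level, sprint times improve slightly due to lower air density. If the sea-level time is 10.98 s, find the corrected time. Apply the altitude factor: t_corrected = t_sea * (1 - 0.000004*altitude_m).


Correction factor = 1 - 0.000004 * 1037 = 0.995852
t_corrected = t_sea * factor = 10.98 * 0.995852
t_corrected = 10.9345 s

10.9345 s


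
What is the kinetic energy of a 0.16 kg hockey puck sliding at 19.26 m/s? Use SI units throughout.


KE = 0.5 * m * v^2
KE = 0.5 * 0.16 * 19.26^2
KE = 0.5 * 0.16 * 370.9476 = 29.6758 J

29.6758 J


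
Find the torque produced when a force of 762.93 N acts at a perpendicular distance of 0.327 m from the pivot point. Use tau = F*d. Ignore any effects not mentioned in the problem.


tau = F * d
tau = 762.93 * 0.327
tau = 249.4781 N*m

249.4781 N*m


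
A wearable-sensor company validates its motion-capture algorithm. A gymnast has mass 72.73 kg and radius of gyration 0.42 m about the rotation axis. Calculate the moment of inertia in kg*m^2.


I = m * k^2
I = 72.73 * 0.42^2
I = 72.73 * 0.1764 = 12.8296 kg*m^2

12.8296 kg*m^2


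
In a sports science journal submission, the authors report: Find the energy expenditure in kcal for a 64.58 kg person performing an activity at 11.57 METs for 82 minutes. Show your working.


kcal = MET * mass * time_hr
Convert time: 82 min = 1.3667 hr
kcal = 11.57 * 64.58 * 1.3667
kcal = 1021.1605 kcal

1021.1605 kcal


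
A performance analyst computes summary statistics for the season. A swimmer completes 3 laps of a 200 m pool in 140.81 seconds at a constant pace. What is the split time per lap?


Split time = total_time / n_laps = 140.81 / 3
Split time = 46.9367 s per lap

46.9367 s


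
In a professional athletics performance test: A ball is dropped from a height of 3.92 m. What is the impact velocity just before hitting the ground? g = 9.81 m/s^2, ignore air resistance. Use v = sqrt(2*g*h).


v = sqrt(2 * g * h)
v = sqrt(2 * 9.81 * 3.92)
v = sqrt(76.9104) = 8.7699 m/s

8.7699 m/s


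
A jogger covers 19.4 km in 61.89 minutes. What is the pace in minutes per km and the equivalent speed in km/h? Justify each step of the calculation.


Pace = time / distance = 61.89 min / 19.4 km = 3.1902 min/km
Speed = distance / time_in_hours = 19.4 / 1.0315 hr
Speed = 18.8076 km/h

3.1902 min/km, 18.8076 km/h


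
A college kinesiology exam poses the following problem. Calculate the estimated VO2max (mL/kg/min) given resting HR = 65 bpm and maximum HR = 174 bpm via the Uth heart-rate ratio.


VO2max = 15.3 * HRmax / HRrest
VO2max = 15.3 * 174 / 65
VO2max = 2662.2 / 65 = 40.9569 mL/kg/min

40.9569 mL/kg/min


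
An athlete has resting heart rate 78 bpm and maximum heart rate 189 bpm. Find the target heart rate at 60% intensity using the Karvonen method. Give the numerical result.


Target = HRrest + pct*(HRmax - HRrest)
Heart rate reserve = HRmax - HRrest = 189 - 78 = 111 bpm
Fraction = 60% = 0.6
Target = 78 + 0.6 * 111
Target = 78 + 66.6 = 144.6 bpm

144.6 bpm


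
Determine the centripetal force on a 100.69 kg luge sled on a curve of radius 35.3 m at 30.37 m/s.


Fc = m * v^2 / r
v^2 = 30.37^2 = 922.3369
Fc = 100.69 * 922.3369 / 35.3
Fc = 92870.1025 / 35.3 = 2630.8811 N

2630.8811 N


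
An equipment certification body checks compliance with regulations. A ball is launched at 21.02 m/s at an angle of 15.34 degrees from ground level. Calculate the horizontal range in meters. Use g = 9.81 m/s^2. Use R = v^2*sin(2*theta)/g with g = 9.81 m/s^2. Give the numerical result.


R = v^2 * sin(2*theta) / g
Convert angle to radians: theta = 15.34 deg = 0.2677 rad
sin(2*theta) = sin(0.5355) = 0.5102
R = 21.02^2 * 0.5102 / 9.81
R = 441.8404 * 0.5102 / 9.81 = 22.9812 m

22.9812 m


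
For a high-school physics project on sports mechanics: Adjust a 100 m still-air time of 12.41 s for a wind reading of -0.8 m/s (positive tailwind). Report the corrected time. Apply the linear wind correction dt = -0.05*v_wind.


dt = -0.05 * v_wind = -0.05 * -0.8 = 0.04 s
t_corrected = t_still + dt = 12.41 + (0.04)
t_corrected = 12.45 s

12.45 s


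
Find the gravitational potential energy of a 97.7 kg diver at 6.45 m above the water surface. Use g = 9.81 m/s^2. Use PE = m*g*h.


PE = m * g * h
PE = 97.7 * 9.81 * 6.45
PE = 958.437 * 6.45 = 6181.9187 J

6181.9187 J


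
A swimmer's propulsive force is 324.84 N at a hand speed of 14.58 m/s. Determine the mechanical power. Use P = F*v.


P = F * v
P = 324.84 * 14.58
P = 4736.1672 W

4736.1672 W


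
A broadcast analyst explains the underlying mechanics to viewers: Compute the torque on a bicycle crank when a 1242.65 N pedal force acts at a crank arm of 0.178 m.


tau = F * d
tau = 1242.65 * 0.178
tau = 221.1917 N*m

221.1917 N*m


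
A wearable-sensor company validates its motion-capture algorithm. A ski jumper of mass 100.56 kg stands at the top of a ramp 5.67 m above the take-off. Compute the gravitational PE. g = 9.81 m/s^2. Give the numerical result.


PE = m * g * h
PE = 100.56 * 9.81 * 5.67
PE = 986.4936 * 5.67 = 5593.4187 J

5593.4187 J


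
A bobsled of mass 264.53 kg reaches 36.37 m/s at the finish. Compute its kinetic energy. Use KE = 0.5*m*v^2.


KE = 0.5 * m * v^2
KE = 0.5 * 264.53 * 36.37^2
KE = 0.5 * 264.53 * 1322.7769 = 174957.0867 J

174957.0867 J


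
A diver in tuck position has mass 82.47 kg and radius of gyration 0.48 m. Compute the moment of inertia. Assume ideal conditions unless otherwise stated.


I = m * k^2
I = 82.47 * 0.48^2
I = 82.47 * 0.2304 = 19.0011 kg*m^2

19.0011 kg*m^2


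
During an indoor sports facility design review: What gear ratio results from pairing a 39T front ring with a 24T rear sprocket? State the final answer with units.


GR = front_teeth / rear_teeth
GR = 39 / 24
GR = 1.625

1.625


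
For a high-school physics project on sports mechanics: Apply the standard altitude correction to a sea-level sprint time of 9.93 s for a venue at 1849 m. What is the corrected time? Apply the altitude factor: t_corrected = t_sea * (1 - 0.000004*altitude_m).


Correction factor = 1 - 0.000004 * 1849 = 0.992604
t_corrected = t_sea * factor = 9.93 * 0.992604
t_corrected = 9.8566 s

9.8566 s


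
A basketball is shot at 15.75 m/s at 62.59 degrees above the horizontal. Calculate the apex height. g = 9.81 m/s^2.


H = (v*sin(theta))^2 / (2*g)
vy = v*sin(theta) = 15.75 * sin(62.59 deg) = 13.9818 m/s
H = vy^2 / (2*g) = 195.4915 / (2*9.81)
H = 195.4915 / 19.62 = 9.9639 m

9.9639 m


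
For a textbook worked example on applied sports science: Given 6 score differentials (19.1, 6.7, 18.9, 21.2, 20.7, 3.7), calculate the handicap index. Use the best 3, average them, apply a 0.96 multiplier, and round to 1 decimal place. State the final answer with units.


All differentials: 19.1, 6.7, 18.9, 21.2, 20.7, 3.7
Sorted: 3.7, 6.7, 18.9, 19.1, 20.7, 21.2
Best 3: 3.7, 6.7, 18.9
Average of best = 29.3 / 3 = 9.7667
Raw index = 9.7667 * 0.96 = 9.376
Handicap index = round(9.376, 1) = 9.4

9.4


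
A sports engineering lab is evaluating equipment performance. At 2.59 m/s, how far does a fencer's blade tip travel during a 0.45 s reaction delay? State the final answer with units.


d = v * t
d = 2.59 * 0.45
d = 1.1655 m

1.1655 m


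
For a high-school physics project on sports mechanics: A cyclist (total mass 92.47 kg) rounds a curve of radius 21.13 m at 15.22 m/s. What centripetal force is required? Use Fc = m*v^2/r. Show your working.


Fc = m * v^2 / r
v^2 = 15.22^2 = 231.6484
Fc = 92.47 * 231.6484 / 21.13
Fc = 21420.5275 / 21.13 = 1013.7495 N

1013.7495 N


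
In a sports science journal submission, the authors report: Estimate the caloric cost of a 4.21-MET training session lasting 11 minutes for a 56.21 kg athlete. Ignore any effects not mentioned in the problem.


kcal = MET * mass * time_hr
Convert time: 11 min = 0.1833 hr
kcal = 4.21 * 56.21 * 0.1833
kcal = 43.3848 kcal

43.3848 kcal


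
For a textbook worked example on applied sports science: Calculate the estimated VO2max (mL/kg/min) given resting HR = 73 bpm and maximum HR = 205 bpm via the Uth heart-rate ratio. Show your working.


VO2max = 15.3 * HRmax / HRrest
VO2max = 15.3 * 205 / 73
VO2max = 3136.5 / 73 = 42.9658 mL/kg/min

42.9658 mL/kg/min


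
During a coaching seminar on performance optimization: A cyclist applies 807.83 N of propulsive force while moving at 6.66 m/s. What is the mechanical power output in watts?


P = F * v
P = 807.83 * 6.66
P = 5380.1478 W

5380.1478 W


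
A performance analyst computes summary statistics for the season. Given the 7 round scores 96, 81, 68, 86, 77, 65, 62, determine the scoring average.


Average = sum / n
Sum = 535
Average = 535 / 7 = 76.4286

76.4286


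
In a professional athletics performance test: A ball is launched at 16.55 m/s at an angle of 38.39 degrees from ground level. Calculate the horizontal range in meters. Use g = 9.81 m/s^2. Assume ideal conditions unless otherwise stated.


R = v^2 * sin(2*theta) / g
Convert angle to radians: theta = 38.39 deg = 0.67 rad
sin(2*theta) = sin(1.3401) = 0.9735
R = 16.55^2 * 0.9735 / 9.81
R = 273.9025 * 0.9735 / 9.81 = 27.1808 m

27.1808 m


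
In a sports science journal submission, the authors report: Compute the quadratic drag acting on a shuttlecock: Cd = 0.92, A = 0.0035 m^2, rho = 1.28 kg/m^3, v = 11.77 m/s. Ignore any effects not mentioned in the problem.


Fd = 0.5 * Cd * rho * A * v^2
Fd = 0.5 * 0.92 * 1.28 * 0.0035 * 11.77^2
v^2 = 138.5329
Fd = 0.5 * 0.92 * 1.28 * 0.0035 * 138.5329 = 0.2855 N

0.2855 N


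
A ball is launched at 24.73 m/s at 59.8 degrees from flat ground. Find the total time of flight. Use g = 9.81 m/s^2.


T = 2*v*sin(theta)/g
sin(theta) = sin(59.8 deg) = 0.8643
T = 2*24.73*0.8643 / 9.81
T = 42.747 / 9.81 = 4.3575 s

4.3575 s


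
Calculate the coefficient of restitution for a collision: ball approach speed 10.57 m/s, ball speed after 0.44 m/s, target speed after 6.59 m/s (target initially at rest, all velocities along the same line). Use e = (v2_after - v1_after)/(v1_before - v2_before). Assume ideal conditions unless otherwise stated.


e = (v2_after - v1_after) / (v1_before - v2_before)
Numerator = 6.59 - 0.44 = 6.15
Denominator = 10.57 - 0 = 10.57
e = 6.15 / 10.57 = 0.5818

0.5818


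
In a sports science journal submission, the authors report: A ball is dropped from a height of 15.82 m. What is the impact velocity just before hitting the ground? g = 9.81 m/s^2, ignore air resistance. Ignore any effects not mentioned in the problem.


v = sqrt(2 * g * h)
v = sqrt(2 * 9.81 * 15.82)
v = sqrt(310.3884) = 17.6178 m/s

17.6178 m/s


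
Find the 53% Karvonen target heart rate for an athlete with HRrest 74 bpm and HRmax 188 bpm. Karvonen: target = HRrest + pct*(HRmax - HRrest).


Target = HRrest + pct*(HRmax - HRrest)
Heart rate reserve = HRmax - HRrest = 188 - 74 = 114 bpm
Fraction = 53% = 0.53
Target = 74 + 0.53 * 114
Target = 74 + 60.42 = 134.42 bpm

134.42 bpm


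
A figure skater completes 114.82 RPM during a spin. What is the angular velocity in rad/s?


omega = RPM * 2 * pi / 60
omega = 114.82 * 2 * 3.14159 / 60
omega = 721.4353 / 60 = 12.0239 rad/s

12.0239 rad/s


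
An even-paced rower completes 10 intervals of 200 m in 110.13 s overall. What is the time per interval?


Split time = total_time / n_laps = 110.13 / 10
Split time = 11.013 s per lap

11.013 s


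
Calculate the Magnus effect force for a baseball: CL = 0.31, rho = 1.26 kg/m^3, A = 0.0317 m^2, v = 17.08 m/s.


FM = 0.5 * CL * rho * A * v^2
FM = 0.5 * 0.31 * 1.26 * 0.0317 * 17.08^2
v^2 = 291.7264
FM = 0.5 * 0.31 * 1.26 * 0.0317 * 291.7264 = 1.8061 N

1.8061 N


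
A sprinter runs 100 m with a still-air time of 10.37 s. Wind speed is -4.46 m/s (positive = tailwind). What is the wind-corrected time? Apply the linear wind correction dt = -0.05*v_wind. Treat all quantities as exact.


dt = -0.05 * v_wind = -0.05 * -4.46 = 0.223 s
t_corrected = t_still + dt = 10.37 + (0.223)
t_corrected = 10.593 s

10.593 s


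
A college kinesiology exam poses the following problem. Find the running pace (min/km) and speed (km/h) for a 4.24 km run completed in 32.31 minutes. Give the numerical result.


Pace = time / distance = 32.31 min / 4.24 km = 7.6203 min/km
Speed = distance / time_in_hours = 4.24 / 0.5385 hr
Speed = 7.8737 km/h

7.6203 min/km, 7.8737 km/h


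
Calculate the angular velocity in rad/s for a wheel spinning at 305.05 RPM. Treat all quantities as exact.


omega = RPM * 2 * pi / 60
omega = 305.05 * 2 * 3.14159 / 60
omega = 1916.6857 / 60 = 31.9448 rad/s

31.9448 rad/s


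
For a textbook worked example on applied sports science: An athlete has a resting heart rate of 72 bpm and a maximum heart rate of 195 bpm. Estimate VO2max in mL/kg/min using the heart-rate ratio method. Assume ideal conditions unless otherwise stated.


VO2max = 15.3 * HRmax / HRrest
VO2max = 15.3 * 195 / 72
VO2max = 2983.5 / 72 = 41.4375 mL/kg/min

41.4375 mL/kg/min


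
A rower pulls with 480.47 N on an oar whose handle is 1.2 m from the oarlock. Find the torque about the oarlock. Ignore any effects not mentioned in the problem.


tau = F * d
tau = 480.47 * 1.2
tau = 576.564 N*m

576.564 N*m


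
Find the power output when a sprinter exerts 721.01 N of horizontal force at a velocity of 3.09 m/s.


P = F * v
P = 721.01 * 3.09
P = 2227.9209 W

2227.9209 W


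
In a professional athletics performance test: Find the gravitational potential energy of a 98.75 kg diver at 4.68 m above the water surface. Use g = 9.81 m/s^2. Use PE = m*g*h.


PE = m * g * h
PE = 98.75 * 9.81 * 4.68
PE = 968.7375 * 4.68 = 4533.6915 J

4533.6915 J


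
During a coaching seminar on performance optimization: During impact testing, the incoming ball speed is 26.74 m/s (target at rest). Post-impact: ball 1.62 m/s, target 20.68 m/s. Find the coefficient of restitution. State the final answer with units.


e = (v2_after - v1_after) / (v1_before - v2_before)
Numerator = 20.68 - 1.62 = 19.06
Denominator = 26.74 - 0 = 26.74
e = 19.06 / 26.74 = 0.7128

0.7128


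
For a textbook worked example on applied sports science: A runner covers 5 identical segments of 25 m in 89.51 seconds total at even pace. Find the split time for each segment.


Split time = total_time / n_laps = 89.51 / 5
Split time = 17.902 s per lap

17.902 s


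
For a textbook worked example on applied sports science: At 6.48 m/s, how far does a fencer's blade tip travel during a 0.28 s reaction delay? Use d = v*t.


d = v * t
d = 6.48 * 0.28
d = 1.8144 m

1.8144 m


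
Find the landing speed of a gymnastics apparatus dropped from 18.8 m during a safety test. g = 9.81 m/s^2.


v = sqrt(2 * g * h)
v = sqrt(2 * 9.81 * 18.8)
v = sqrt(368.856) = 19.2056 m/s

19.2056 m/s


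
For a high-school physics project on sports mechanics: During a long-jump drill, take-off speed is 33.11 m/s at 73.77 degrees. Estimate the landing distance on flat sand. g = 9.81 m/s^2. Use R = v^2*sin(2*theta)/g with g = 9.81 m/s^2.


R = v^2 * sin(2*theta) / g
Convert angle to radians: theta = 73.77 deg = 1.2875 rad
sin(2*theta) = sin(2.5751) = 0.5367
R = 33.11^2 * 0.5367 / 9.81
R = 1096.2721 * 0.5367 / 9.81 = 59.9777 m

59.9777 m


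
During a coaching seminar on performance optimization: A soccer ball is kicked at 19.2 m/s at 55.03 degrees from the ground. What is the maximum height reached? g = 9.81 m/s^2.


H = (v*sin(theta))^2 / (2*g)
vy = v*sin(theta) = 19.2 * sin(55.03 deg) = 15.7335 m/s
H = vy^2 / (2*g) = 247.5425 / (2*9.81)
H = 247.5425 / 19.62 = 12.6168 m

12.6168 m


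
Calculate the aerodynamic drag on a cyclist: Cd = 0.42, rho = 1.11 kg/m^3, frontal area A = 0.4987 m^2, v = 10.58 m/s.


Fd = 0.5 * Cd * rho * A * v^2
Fd = 0.5 * 0.42 * 1.11 * 0.4987 * 10.58^2
v^2 = 111.9364
Fd = 0.5 * 0.42 * 1.11 * 0.4987 * 111.9364 = 13.0123 N

13.0123 N


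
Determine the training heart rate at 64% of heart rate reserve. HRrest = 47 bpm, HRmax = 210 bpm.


Target = HRrest + pct*(HRmax - HRrest)
Heart rate reserve = HRmax - HRrest = 210 - 47 = 163 bpm
Fraction = 64% = 0.64
Target = 47 + 0.64 * 163
Target = 47 + 104.32 = 151.32 bpm

151.32 bpm


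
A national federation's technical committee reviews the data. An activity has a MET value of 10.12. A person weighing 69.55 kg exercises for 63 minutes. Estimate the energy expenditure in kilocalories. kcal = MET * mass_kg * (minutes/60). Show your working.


kcal = MET * mass * time_hr
Convert time: 63 min = 1.05 hr
kcal = 10.12 * 69.55 * 1.05
kcal = 739.0383 kcal

739.0383 kcal


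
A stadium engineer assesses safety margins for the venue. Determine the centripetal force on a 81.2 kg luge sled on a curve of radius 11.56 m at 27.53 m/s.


Fc = m * v^2 / r
v^2 = 27.53^2 = 757.9009
Fc = 81.2 * 757.9009 / 11.56
Fc = 61541.5531 / 11.56 = 5323.6638 N

5323.6638 N


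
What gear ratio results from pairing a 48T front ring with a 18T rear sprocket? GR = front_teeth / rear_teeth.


GR = front_teeth / rear_teeth
GR = 48 / 18
GR = 2.6667

2.6667


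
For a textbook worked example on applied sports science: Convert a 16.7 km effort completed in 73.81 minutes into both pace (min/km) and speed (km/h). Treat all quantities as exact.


Pace = time / distance = 73.81 min / 16.7 km = 4.4198 min/km
Speed = distance / time_in_hours = 16.7 / 1.2302 hr
Speed = 13.5754 km/h

4.4198 min/km, 13.5754 km/h


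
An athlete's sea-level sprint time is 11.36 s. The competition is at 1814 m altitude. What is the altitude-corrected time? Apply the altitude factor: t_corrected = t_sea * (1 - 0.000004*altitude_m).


Correction factor = 1 - 0.000004 * 1814 = 0.992744
t_corrected = t_sea * factor = 11.36 * 0.992744
t_corrected = 11.2776 s

11.2776 s


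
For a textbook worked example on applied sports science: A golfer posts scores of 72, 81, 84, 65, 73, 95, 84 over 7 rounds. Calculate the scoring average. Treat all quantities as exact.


Average = sum / n
Sum = 554
Average = 554 / 7 = 79.1429

79.1429


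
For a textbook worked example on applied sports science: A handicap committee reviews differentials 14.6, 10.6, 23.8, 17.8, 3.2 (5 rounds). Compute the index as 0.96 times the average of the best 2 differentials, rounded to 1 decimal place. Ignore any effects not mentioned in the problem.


All differentials: 14.6, 10.6, 23.8, 17.8, 3.2
Sorted: 3.2, 10.6, 14.6, 17.8, 23.8
Best 2: 3.2, 10.6
Average of best = 13.8 / 2 = 6.9
Raw index = 6.9 * 0.96 = 6.624
Handicap index = round(6.624, 1) = 6.6

6.6


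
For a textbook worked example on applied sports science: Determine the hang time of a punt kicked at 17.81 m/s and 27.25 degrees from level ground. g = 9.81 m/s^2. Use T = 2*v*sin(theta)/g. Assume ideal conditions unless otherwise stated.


T = 2*v*sin(theta)/g
sin(theta) = sin(27.25 deg) = 0.4579
T = 2*17.81*0.4579 / 9.81
T = 16.3095 / 9.81 = 1.6625 s

1.6625 s


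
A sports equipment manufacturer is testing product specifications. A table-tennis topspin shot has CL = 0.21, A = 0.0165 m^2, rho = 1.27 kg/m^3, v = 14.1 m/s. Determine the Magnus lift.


FM = 0.5 * CL * rho * A * v^2
FM = 0.5 * 0.21 * 1.27 * 0.0165 * 14.1^2
v^2 = 198.81
FM = 0.5 * 0.21 * 1.27 * 0.0165 * 198.81 = 0.4374 N

0.4374 N


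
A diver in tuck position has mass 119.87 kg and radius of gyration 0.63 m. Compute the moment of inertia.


I = m * k^2
I = 119.87 * 0.63^2
I = 119.87 * 0.3969 = 47.5764 kg*m^2

47.5764 kg*m^2


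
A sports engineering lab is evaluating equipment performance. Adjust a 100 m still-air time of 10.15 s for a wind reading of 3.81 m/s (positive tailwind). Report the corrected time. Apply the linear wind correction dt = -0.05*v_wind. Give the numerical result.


dt = -0.05 * v_wind = -0.05 * 3.81 = -0.1905 s
t_corrected = t_still + dt = 10.15 + (-0.1905)
t_corrected = 9.9595 s

9.9595 s


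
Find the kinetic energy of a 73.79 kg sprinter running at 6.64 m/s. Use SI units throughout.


KE = 0.5 * m * v^2
KE = 0.5 * 73.79 * 6.64^2
KE = 0.5 * 73.79 * 44.0896 = 1626.6858 J

1626.6858 J


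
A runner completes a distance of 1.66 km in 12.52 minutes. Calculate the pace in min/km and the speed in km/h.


Pace = time / distance = 12.52 min / 1.66 km = 7.5422 min/km
Speed = distance / time_in_hours = 1.66 / 0.2087 hr
Speed = 7.9553 km/h

7.5422 min/km, 7.9553 km/h


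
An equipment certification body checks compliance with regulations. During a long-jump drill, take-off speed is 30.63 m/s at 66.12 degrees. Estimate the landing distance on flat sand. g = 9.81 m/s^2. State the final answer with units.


R = v^2 * sin(2*theta) / g
Convert angle to radians: theta = 66.12 deg = 1.154 rad
sin(2*theta) = sin(2.308) = 0.7403
R = 30.63^2 * 0.7403 / 9.81
R = 938.1969 * 0.7403 / 9.81 = 70.8033 m

70.8033 m


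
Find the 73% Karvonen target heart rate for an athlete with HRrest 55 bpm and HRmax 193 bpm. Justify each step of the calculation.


Target = HRrest + pct*(HRmax - HRrest)
Heart rate reserve = HRmax - HRrest = 193 - 55 = 138 bpm
Fraction = 73% = 0.73
Target = 55 + 0.73 * 138
Target = 55 + 100.74 = 155.74 bpm

155.74 bpm


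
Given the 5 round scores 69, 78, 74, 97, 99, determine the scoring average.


Average = sum / n
Sum = 417
Average = 417 / 5 = 83.4

83.4


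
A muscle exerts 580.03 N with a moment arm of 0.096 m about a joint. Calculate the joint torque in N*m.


tau = F * d
tau = 580.03 * 0.096
tau = 55.6829 N*m

55.6829 N*m


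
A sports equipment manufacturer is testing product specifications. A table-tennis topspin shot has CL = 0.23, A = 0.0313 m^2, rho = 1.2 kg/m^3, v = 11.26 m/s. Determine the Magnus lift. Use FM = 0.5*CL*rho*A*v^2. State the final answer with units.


FM = 0.5 * CL * rho * A * v^2
FM = 0.5 * 0.23 * 1.2 * 0.0313 * 11.26^2
v^2 = 126.7876
FM = 0.5 * 0.23 * 1.2 * 0.0313 * 126.7876 = 0.5476 N

0.5476 N


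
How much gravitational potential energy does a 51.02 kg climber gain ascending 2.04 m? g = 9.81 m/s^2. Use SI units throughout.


PE = m * g * h
PE = 51.02 * 9.81 * 2.04
PE = 500.5062 * 2.04 = 1021.0326 J

1021.0326 J


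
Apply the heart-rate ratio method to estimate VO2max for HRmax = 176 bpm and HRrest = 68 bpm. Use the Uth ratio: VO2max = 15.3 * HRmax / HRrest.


VO2max = 15.3 * HRmax / HRrest
VO2max = 15.3 * 176 / 68
VO2max = 2692.8 / 68 = 39.6 mL/kg/min

39.6 mL/kg/min


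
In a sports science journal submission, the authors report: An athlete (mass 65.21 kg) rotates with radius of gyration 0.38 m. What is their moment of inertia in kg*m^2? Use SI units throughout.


I = m * k^2
I = 65.21 * 0.38^2
I = 65.21 * 0.1444 = 9.4163 kg*m^2

9.4163 kg*m^2


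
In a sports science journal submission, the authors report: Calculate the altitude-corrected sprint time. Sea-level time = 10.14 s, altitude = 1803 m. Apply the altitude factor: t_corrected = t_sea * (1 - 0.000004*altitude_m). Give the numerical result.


Correction factor = 1 - 0.000004 * 1803 = 0.992788
t_corrected = t_sea * factor = 10.14 * 0.992788
t_corrected = 10.0669 s

10.0669 s


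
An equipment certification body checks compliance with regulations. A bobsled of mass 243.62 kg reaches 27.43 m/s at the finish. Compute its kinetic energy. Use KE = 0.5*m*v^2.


KE = 0.5 * m * v^2
KE = 0.5 * 243.62 * 27.43^2
KE = 0.5 * 243.62 * 752.4049 = 91650.4409 J

91650.4409 J


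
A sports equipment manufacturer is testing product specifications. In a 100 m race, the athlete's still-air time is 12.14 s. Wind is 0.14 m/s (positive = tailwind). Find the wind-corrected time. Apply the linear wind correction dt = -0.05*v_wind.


dt = -0.05 * v_wind = -0.05 * 0.14 = -0.007 s
t_corrected = t_still + dt = 12.14 + (-0.007)
t_corrected = 12.133 s

12.133 s


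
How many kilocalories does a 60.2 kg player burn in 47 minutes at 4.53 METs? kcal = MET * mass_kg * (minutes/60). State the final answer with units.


kcal = MET * mass * time_hr
Convert time: 47 min = 0.7833 hr
kcal = 4.53 * 60.2 * 0.7833
kcal = 213.6197 kcal

213.6197 kcal


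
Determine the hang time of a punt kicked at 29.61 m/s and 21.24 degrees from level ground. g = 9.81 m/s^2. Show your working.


T = 2*v*sin(theta)/g
sin(theta) = sin(21.24 deg) = 0.3623
T = 2*29.61*0.3623 / 9.81
T = 21.4539 / 9.81 = 2.1869 s

2.1869 s
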